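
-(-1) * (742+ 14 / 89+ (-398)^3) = -5610920436 / 89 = -63044049.84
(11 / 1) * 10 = 110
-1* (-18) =18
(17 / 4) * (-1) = -17 / 4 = -4.25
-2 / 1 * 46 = -92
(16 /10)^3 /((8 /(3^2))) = 576 /125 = 4.61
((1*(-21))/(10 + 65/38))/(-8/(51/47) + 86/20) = 81396/139463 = 0.58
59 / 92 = 0.64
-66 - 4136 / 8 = -583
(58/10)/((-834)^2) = 29/3477780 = 0.00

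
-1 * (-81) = 81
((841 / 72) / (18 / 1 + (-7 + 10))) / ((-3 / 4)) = -841 / 1134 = -0.74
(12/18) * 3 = 2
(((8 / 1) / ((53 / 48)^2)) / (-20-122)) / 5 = -9216 / 997195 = -0.01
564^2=318096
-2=-2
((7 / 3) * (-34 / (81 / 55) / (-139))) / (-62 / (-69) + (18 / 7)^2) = 7376215 / 142955523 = 0.05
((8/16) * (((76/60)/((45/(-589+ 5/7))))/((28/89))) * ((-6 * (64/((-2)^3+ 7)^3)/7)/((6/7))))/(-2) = 27854152/33075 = 842.15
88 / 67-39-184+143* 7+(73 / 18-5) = 938713 / 1206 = 778.37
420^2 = 176400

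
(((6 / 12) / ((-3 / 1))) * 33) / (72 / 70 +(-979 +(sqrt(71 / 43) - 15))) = 13475 * sqrt(3053) / 103874110426 +287676235 / 51937055213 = 0.01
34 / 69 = 0.49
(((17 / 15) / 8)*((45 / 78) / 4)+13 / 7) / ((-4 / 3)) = -32805 / 23296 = -1.41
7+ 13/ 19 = 146/ 19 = 7.68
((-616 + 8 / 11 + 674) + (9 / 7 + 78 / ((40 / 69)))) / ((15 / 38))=5692913 / 11550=492.89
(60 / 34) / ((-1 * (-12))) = 5 / 34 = 0.15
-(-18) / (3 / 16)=96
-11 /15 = -0.73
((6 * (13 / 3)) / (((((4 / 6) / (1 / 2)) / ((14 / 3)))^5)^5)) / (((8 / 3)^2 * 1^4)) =156905028500683893394419 / 1073741824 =146129195113371.96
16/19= 0.84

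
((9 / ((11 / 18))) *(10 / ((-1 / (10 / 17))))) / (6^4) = -25 / 374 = -0.07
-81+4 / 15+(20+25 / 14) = -12379 / 210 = -58.95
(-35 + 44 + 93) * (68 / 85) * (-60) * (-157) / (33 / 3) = 768672 / 11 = 69879.27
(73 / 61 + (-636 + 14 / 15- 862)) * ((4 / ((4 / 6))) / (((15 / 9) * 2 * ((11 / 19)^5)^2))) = -25175157418330927563 / 39554572516525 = -636466.43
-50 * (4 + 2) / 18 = -50 / 3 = -16.67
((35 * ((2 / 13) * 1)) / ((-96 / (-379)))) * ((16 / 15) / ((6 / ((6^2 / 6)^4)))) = 63672 / 13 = 4897.85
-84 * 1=-84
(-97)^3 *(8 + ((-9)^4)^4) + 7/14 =-3382402989639967164753/2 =-1691201494819983582376.50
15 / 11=1.36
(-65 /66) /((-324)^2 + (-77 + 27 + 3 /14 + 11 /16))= -3640 /387809829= -0.00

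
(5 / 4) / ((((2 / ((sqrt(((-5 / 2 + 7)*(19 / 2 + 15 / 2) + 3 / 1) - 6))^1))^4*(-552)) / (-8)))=36015 / 5888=6.12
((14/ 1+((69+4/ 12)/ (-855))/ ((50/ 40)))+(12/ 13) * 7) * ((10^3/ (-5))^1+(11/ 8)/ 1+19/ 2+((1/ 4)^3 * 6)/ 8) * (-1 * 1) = 82317446921/ 21340800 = 3857.28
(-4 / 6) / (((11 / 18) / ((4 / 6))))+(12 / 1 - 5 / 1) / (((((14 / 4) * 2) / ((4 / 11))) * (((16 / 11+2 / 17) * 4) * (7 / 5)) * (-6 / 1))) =-99719 / 135828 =-0.73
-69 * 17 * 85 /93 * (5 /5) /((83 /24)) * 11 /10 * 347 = -304459188 /2573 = -118328.48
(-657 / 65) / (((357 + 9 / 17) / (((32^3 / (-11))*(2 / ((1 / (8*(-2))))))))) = -1951924224 / 724295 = -2694.93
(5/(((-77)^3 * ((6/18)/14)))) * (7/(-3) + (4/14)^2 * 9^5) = -7082450/3195731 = -2.22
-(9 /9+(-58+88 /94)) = 2635 /47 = 56.06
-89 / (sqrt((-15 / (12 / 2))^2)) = -178 / 5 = -35.60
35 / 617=0.06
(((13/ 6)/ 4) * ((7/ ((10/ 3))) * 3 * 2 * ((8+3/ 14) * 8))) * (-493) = -442221/ 2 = -221110.50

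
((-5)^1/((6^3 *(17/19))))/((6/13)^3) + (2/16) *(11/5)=47009/3965760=0.01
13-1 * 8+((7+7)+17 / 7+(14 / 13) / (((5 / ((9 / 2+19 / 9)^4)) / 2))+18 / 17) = 171609637553 / 202997340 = 845.38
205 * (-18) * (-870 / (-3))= -1070100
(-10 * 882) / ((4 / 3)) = -6615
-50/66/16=-25/528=-0.05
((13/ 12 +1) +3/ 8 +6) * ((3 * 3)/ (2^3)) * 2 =609/ 32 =19.03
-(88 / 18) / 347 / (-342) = 22 / 534033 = 0.00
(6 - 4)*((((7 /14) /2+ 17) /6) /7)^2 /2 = 529 /3136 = 0.17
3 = 3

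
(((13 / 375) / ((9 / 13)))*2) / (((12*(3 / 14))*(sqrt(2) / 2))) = 1183*sqrt(2) / 30375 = 0.06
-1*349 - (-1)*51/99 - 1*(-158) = -6286/33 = -190.48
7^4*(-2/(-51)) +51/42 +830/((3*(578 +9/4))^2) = 1100494831325/11539041822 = 95.37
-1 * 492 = -492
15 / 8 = 1.88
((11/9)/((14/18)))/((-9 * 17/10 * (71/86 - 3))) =860/18207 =0.05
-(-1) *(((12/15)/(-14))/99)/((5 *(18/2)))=-2/155925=-0.00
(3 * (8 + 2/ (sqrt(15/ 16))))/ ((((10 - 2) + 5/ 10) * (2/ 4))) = 32 * sqrt(15)/ 85 + 96/ 17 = 7.11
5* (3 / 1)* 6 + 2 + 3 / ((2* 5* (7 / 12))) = 92.51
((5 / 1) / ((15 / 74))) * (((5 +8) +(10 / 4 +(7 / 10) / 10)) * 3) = 57609 / 50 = 1152.18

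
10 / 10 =1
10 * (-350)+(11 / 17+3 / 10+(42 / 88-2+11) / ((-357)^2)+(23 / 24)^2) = -1569334762361 / 448620480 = -3498.13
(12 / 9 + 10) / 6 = 17 / 9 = 1.89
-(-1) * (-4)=-4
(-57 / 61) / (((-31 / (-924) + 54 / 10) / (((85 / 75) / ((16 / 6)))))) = -223839 / 3062566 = -0.07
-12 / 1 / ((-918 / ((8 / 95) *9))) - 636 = -1027124 / 1615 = -635.99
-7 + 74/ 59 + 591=34530/ 59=585.25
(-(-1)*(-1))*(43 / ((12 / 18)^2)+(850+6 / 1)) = -3811 / 4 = -952.75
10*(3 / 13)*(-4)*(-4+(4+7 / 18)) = -140 / 39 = -3.59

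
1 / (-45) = -1 / 45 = -0.02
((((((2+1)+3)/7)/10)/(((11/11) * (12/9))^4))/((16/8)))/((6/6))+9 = 161523/17920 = 9.01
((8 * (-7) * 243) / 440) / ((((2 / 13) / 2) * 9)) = -2457 / 55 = -44.67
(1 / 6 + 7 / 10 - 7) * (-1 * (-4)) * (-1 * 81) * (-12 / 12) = -9936 / 5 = -1987.20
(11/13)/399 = 11/5187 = 0.00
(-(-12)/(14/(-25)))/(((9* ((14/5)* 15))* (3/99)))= -275/147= -1.87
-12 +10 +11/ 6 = -0.17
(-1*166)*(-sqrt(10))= 166*sqrt(10)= 524.94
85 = 85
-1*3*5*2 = -30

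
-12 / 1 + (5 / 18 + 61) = 887 / 18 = 49.28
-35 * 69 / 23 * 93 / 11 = -9765 / 11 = -887.73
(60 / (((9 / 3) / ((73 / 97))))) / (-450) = -146 / 4365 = -0.03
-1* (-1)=1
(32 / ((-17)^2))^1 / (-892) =-0.00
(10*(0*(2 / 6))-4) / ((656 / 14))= -7 / 82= -0.09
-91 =-91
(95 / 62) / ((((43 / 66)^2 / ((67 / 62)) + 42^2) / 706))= 4893628410 / 7981594273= 0.61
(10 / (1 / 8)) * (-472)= -37760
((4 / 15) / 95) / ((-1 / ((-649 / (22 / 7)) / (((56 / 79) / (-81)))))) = -125847 / 1900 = -66.24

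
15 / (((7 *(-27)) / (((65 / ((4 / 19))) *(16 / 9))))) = -24700 / 567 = -43.56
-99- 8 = -107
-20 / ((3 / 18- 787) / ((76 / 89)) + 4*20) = 9120 / 383689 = 0.02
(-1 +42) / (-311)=-41 / 311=-0.13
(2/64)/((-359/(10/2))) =-5/11488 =-0.00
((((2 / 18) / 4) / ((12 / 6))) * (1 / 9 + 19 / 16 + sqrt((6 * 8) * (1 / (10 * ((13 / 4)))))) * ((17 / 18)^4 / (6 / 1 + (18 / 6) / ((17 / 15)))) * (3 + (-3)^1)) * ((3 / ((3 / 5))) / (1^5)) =0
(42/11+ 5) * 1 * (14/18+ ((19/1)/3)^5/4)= 240254935/10692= 22470.53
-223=-223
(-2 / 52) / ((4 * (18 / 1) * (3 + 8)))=-1 / 20592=-0.00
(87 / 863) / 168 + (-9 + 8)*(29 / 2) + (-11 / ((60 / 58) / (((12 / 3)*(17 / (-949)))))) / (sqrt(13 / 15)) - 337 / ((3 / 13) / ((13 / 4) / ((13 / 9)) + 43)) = -9582656983 / 144984 + 10846*sqrt(195) / 185055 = -66093.76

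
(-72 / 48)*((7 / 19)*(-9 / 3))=63 / 38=1.66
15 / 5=3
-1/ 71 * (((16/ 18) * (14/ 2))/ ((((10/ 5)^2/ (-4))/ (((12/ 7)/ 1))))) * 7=224/ 213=1.05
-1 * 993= -993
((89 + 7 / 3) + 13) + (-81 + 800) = 2470 / 3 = 823.33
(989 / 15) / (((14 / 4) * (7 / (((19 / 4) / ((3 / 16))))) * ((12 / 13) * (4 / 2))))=244283 / 6615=36.93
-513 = -513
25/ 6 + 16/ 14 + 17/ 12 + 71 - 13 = 5437/ 84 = 64.73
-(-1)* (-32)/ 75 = -32/ 75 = -0.43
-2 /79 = -0.03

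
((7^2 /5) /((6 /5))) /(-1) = -49 /6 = -8.17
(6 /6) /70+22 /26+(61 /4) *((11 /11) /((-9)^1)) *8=-103973 /8190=-12.70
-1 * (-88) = 88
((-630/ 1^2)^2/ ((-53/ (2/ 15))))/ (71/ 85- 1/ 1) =321300/ 53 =6062.26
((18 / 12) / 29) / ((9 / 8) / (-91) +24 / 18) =3276 / 83665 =0.04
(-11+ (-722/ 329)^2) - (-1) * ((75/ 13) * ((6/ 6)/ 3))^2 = -45472398/ 18292729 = -2.49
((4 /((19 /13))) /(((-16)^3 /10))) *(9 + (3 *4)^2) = -9945 /9728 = -1.02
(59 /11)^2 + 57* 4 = 31069 /121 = 256.77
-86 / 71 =-1.21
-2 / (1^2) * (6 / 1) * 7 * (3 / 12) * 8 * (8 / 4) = -336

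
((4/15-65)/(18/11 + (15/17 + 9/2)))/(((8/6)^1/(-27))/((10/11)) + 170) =-1634193/30112250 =-0.05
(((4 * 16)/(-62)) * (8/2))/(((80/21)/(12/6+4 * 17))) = -2352/31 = -75.87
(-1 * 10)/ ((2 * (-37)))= 5/ 37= 0.14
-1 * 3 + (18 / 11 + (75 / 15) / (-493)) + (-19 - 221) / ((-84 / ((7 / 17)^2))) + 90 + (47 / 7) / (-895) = 51463895023 / 577576615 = 89.10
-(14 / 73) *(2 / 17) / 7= -4 / 1241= -0.00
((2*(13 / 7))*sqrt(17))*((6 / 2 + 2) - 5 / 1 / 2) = 65*sqrt(17) / 7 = 38.29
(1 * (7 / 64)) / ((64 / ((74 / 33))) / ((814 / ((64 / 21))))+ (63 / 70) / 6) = 335405 / 787664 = 0.43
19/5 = 3.80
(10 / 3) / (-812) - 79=-96227 / 1218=-79.00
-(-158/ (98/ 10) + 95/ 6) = 85/ 294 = 0.29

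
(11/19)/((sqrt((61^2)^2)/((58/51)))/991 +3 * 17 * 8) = 632258/449175105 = 0.00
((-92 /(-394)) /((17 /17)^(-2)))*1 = 46 /197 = 0.23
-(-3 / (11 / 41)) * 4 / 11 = 492 / 121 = 4.07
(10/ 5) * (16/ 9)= 32/ 9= 3.56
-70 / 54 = -35 / 27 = -1.30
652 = 652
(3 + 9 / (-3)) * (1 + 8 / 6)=0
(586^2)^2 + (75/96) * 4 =943366502553/8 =117920812819.12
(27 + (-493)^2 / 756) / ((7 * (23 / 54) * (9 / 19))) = 5005759 / 20286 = 246.76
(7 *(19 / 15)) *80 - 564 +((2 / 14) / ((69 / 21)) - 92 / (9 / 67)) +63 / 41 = -4565798 / 8487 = -537.98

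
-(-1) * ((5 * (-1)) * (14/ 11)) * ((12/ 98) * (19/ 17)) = -0.87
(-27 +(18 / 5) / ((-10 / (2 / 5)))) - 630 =-82143 / 125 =-657.14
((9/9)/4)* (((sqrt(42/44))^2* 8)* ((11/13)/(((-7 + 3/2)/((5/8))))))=-105/572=-0.18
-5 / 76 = -0.07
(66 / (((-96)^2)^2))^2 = 0.00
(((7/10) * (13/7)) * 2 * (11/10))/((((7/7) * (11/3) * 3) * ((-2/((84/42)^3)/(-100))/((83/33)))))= 8632/33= 261.58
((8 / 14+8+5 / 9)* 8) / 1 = 4600 / 63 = 73.02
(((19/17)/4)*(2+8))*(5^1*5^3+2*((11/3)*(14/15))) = 540227/306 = 1765.45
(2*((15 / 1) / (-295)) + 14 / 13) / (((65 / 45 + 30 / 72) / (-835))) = -22484880 / 51389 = -437.54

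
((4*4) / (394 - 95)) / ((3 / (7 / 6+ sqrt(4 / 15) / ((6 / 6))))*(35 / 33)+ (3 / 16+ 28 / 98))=1854504960*sqrt(15) / 1134035638567+ 18490861312 / 1134035638567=0.02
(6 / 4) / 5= 3 / 10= 0.30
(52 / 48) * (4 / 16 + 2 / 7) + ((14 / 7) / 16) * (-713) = -9917 / 112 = -88.54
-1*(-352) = 352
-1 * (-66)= 66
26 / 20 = 13 / 10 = 1.30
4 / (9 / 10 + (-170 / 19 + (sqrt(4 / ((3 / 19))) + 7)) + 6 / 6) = 20520 / 2743357 + 288800* sqrt(57) / 2743357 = 0.80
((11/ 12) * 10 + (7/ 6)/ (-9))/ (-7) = -244/ 189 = -1.29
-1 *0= 0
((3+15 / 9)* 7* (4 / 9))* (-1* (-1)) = 392 / 27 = 14.52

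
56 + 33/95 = 5353/95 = 56.35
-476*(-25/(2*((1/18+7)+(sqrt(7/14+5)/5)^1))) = 48577500/57349 - 688500*sqrt(22)/57349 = 790.74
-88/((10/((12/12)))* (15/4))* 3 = -176/25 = -7.04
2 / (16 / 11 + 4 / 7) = 77 / 78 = 0.99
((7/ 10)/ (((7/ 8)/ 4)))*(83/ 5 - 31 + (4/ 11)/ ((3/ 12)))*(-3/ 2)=17088/ 275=62.14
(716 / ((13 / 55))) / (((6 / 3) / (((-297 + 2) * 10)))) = -58085500 / 13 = -4468115.38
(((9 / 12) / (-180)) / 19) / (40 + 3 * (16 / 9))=-1 / 206720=-0.00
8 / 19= 0.42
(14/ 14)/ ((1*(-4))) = -1/ 4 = -0.25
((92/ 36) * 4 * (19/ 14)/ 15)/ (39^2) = 874/ 1437345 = 0.00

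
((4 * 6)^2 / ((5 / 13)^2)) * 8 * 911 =709443072 / 25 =28377722.88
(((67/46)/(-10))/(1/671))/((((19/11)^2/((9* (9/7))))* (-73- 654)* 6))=0.09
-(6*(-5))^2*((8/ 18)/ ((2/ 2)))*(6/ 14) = -171.43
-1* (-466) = 466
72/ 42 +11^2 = 859/ 7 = 122.71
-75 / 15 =-5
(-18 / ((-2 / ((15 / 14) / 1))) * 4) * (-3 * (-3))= 2430 / 7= 347.14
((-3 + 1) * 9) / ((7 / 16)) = -288 / 7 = -41.14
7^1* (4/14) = 2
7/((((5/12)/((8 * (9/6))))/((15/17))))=3024/17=177.88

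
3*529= 1587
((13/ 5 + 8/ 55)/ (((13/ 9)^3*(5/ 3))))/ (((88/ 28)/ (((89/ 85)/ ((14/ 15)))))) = 88173279/ 451922900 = 0.20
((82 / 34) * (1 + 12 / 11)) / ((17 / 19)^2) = 340423 / 54043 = 6.30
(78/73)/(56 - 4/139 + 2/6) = 32526/1713967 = 0.02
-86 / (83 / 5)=-5.18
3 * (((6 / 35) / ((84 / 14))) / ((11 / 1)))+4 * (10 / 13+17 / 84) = 58472 / 15015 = 3.89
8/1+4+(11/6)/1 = 13.83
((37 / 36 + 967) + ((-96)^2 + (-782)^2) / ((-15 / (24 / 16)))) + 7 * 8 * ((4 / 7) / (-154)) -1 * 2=-169391875 / 2772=-61108.18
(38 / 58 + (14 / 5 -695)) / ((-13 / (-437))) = -43819738 / 1885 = -23246.55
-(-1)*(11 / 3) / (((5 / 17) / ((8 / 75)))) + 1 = 2621 / 1125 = 2.33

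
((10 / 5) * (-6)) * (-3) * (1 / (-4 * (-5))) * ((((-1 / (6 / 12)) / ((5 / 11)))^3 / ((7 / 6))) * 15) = -1724976 / 875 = -1971.40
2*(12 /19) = 1.26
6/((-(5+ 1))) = -1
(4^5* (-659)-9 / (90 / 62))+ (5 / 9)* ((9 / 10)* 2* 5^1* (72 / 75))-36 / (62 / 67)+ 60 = -104593427 / 155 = -674796.30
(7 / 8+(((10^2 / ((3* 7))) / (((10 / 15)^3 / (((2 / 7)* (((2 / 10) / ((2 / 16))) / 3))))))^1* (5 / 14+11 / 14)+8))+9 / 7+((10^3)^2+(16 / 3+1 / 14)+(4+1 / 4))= 1000022.61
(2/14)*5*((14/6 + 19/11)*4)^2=1436480/7623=188.44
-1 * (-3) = 3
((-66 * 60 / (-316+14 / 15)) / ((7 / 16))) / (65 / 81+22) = 38491200 / 30551227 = 1.26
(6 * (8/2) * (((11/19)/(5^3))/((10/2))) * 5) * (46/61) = 12144/144875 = 0.08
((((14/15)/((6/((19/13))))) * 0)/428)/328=0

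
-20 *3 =-60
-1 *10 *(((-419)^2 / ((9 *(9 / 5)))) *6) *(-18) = 35112200 / 3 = 11704066.67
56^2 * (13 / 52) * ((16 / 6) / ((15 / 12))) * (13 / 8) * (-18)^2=4402944 / 5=880588.80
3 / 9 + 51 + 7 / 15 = 259 / 5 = 51.80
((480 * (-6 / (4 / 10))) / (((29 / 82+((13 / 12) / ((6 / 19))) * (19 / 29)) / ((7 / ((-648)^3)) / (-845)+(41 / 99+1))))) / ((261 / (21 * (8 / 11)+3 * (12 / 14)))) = -23986040143620395 / 89631802966563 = -267.61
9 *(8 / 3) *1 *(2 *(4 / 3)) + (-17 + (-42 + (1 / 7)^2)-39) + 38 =197 / 49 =4.02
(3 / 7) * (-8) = -24 / 7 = -3.43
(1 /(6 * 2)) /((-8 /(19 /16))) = -19 /1536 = -0.01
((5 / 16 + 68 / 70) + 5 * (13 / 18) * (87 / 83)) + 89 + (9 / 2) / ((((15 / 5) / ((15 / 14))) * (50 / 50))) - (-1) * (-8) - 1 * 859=-107553389 / 139440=-771.32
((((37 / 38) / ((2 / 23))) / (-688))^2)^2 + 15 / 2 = 56062103587065211921 / 7474947075013083136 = 7.50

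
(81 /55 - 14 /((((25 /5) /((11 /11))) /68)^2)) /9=-711691 /2475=-287.55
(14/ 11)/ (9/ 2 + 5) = 28/ 209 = 0.13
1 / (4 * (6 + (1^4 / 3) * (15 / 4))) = 1 / 29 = 0.03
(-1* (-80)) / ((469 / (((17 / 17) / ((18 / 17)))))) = 680 / 4221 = 0.16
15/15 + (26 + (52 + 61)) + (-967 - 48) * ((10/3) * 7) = -23543.33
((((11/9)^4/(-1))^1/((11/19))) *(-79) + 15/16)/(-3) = -32063711/314928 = -101.81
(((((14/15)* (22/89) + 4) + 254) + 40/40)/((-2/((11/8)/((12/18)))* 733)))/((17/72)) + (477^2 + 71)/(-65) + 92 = -983577423871/288347540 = -3411.08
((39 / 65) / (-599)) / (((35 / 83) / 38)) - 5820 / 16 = -152558223 / 419300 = -363.84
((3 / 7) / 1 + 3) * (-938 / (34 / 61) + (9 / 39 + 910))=-2649.09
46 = 46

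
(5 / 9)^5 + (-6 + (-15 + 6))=-882610 / 59049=-14.95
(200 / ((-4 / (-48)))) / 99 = 800 / 33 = 24.24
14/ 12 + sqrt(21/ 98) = sqrt(42)/ 14 + 7/ 6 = 1.63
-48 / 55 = -0.87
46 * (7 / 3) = 322 / 3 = 107.33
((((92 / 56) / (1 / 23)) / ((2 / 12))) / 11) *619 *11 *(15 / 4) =14735295 / 28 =526260.54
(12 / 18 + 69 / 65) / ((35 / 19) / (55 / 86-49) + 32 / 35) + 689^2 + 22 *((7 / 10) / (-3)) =224326865723963 / 472547790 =474717.84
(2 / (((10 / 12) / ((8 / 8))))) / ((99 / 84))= 112 / 55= 2.04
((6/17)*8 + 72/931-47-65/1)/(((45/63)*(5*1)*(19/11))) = -18993832/1073975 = -17.69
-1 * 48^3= -110592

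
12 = 12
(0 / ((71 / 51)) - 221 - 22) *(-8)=1944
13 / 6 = 2.17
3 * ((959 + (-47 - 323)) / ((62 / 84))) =2394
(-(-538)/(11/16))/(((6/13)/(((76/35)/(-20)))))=-1063088/5775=-184.08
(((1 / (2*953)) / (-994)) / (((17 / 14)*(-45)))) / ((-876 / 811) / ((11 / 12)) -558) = -8921 / 516424172807700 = -0.00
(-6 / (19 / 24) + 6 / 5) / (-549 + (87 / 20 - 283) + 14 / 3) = 7272 / 938201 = 0.01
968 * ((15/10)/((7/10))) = 14520/7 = 2074.29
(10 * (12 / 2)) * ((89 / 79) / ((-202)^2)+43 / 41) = 2079222555 / 33041039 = 62.93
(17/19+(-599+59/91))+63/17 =-17452124/29393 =-593.75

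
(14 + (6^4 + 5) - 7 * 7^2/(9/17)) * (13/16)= 19513/36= 542.03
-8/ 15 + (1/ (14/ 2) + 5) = 484/ 105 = 4.61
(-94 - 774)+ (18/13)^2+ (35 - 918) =-295595/169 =-1749.08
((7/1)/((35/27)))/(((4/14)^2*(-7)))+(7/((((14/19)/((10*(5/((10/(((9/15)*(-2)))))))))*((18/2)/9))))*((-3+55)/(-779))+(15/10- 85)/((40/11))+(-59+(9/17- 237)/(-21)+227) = 58802833/390320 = 150.65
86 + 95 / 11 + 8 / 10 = 5249 / 55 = 95.44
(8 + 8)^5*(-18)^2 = 339738624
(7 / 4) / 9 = 0.19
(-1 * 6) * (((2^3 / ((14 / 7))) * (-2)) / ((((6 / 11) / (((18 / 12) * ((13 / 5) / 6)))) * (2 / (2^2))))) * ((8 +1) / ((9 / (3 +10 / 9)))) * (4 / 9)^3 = 1354496 / 32805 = 41.29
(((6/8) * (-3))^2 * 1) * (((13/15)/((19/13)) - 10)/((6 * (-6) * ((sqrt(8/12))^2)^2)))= 72387/24320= 2.98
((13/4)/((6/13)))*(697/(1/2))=9816.08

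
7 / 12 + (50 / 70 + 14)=1285 / 84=15.30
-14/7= -2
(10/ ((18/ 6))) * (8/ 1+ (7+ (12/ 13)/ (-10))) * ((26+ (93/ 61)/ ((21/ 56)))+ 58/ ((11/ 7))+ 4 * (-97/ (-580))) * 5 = 4251576002/ 252967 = 16806.84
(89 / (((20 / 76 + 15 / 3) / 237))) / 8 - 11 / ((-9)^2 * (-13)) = 422016451 / 842400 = 500.97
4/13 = 0.31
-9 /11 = -0.82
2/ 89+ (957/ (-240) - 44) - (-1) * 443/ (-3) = -4178693/ 21360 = -195.63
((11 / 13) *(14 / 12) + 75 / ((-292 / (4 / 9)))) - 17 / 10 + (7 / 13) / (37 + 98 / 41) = -1246501 / 1532635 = -0.81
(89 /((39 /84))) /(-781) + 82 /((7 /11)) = 9140562 /71071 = 128.61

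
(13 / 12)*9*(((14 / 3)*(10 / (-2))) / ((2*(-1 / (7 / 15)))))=637 / 12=53.08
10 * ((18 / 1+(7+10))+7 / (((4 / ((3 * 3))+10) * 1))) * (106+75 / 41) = 74118065 / 1927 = 38462.93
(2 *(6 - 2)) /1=8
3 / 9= 0.33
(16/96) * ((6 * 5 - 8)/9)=11/27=0.41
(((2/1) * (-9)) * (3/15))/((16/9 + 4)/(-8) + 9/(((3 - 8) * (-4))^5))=103680000/20799919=4.98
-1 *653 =-653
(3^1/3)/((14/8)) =4/7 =0.57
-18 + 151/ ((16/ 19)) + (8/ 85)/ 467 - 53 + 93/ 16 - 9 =33383559/ 317560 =105.13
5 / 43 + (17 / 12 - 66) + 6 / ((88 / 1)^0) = -30169 / 516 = -58.47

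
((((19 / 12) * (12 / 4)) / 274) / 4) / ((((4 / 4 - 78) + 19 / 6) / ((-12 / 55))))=171 / 13352020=0.00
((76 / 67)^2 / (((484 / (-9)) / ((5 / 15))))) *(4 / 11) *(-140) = 2425920 / 5974859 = 0.41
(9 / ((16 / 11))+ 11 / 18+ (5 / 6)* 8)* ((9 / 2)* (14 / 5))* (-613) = -8320249 / 80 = -104003.11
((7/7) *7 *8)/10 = 28/5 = 5.60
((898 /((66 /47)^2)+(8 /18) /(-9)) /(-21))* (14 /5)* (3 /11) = -8925601 /539055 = -16.56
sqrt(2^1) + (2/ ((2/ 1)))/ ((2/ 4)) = sqrt(2) + 2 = 3.41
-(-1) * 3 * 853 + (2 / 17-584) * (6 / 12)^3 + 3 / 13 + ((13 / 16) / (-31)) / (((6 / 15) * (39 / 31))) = 52747079 / 21216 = 2486.19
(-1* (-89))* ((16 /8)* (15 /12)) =222.50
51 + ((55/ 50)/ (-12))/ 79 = 483469/ 9480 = 51.00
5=5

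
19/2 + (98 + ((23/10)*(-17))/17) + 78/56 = 14923/140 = 106.59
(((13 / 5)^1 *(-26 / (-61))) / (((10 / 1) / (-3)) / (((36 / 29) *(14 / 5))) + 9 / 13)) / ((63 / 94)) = -4956432 / 799405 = -6.20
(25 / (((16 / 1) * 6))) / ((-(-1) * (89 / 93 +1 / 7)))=5425 / 22912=0.24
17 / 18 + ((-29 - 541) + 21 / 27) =-10229 / 18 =-568.28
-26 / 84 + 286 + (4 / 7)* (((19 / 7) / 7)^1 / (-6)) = 587875 / 2058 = 285.65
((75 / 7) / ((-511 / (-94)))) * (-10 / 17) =-70500 / 60809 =-1.16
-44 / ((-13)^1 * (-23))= -44 / 299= -0.15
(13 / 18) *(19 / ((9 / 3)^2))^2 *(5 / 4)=23465 / 5832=4.02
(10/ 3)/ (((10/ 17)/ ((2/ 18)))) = 17/ 27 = 0.63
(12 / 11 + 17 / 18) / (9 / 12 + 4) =806 / 1881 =0.43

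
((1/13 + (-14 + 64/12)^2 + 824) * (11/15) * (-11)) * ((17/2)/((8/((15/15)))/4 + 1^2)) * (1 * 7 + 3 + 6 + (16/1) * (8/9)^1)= -5886261832/9477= -621110.25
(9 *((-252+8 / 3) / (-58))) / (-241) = -0.16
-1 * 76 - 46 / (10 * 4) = -1543 / 20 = -77.15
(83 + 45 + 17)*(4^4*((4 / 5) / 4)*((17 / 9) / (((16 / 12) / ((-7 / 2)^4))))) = 4734772 / 3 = 1578257.33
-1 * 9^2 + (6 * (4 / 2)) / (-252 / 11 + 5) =-16089 / 197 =-81.67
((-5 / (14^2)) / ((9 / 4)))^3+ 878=75302654113 / 85766121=878.00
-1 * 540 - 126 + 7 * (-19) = -799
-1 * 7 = -7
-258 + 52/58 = -7456/29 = -257.10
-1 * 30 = -30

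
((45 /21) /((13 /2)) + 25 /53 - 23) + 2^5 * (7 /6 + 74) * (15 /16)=2232.80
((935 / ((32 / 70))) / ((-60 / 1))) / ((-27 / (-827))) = -5412715 / 5184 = -1044.12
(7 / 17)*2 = 14 / 17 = 0.82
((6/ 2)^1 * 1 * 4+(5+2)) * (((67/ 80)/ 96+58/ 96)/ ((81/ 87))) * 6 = 288173/ 3840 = 75.05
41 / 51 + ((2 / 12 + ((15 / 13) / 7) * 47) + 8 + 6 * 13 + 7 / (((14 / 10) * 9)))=2652983 / 27846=95.27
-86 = -86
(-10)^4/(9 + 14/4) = 800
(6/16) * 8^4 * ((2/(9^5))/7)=1024/137781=0.01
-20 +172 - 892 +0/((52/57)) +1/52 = -38479/52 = -739.98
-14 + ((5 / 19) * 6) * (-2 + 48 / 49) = -14534 / 931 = -15.61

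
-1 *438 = -438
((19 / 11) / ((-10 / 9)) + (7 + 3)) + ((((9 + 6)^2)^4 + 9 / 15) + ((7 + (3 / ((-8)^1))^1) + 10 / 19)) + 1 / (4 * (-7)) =29996072064149 / 11704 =2562890641.16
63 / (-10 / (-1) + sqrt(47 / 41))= 1230 / 193- 3*sqrt(1927) / 193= 5.69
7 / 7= 1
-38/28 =-19/14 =-1.36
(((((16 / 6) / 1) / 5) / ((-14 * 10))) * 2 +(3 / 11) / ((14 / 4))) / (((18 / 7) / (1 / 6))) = 203 / 44550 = 0.00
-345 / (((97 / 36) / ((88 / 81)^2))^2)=-66.20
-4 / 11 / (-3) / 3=4 / 99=0.04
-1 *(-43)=43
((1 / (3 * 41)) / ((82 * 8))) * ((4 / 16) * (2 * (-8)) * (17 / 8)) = -17 / 161376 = -0.00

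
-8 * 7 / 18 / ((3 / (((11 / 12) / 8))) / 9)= -77 / 72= -1.07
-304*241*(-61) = 4469104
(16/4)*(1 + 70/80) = 15/2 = 7.50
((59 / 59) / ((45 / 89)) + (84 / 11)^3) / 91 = 26790139 / 5450445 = 4.92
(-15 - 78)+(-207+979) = 679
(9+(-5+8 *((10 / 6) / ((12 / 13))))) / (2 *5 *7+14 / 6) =166 / 651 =0.25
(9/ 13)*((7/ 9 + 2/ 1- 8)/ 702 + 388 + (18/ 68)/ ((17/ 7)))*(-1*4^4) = -90705332480/ 1318707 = -68783.54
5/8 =0.62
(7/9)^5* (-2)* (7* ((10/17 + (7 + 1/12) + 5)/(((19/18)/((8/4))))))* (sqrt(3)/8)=-304122665* sqrt(3)/25430436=-20.71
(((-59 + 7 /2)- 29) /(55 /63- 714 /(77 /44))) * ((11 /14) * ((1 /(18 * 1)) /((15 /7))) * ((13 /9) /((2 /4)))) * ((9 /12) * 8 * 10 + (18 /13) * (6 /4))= 269269 /355140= 0.76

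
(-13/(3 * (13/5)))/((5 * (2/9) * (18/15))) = -5/4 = -1.25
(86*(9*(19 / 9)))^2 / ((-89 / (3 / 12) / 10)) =-6674890 / 89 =-74998.76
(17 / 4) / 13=17 / 52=0.33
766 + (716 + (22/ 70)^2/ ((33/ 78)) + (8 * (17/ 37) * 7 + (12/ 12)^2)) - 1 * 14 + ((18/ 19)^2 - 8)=24344860427/ 16362325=1487.86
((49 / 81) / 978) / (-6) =-49 / 475308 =-0.00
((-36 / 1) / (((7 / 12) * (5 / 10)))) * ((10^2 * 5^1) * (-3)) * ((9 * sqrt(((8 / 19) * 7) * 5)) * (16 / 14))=186624000 * sqrt(1330) / 931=7310441.95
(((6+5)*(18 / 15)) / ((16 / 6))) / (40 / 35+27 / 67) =46431 / 14500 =3.20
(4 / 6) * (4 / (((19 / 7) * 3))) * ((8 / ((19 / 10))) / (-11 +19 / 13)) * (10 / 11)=-145600 / 1107909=-0.13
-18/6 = -3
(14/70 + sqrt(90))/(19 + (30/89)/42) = 623/59210 + 1869 * sqrt(10)/11842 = 0.51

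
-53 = -53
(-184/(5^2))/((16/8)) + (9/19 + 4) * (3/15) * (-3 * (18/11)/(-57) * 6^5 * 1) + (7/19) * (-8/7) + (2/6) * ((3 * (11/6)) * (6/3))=178329829/297825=598.77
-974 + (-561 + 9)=-1526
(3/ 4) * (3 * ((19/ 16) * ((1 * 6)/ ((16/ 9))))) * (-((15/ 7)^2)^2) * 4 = -233735625/ 307328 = -760.54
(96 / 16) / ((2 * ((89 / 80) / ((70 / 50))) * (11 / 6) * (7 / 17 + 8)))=34272 / 139997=0.24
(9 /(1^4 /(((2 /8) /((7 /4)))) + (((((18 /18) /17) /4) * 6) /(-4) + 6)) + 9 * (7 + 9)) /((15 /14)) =1191792 /8825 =135.05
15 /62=0.24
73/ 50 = 1.46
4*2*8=64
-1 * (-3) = 3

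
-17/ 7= -2.43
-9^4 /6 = -2187 /2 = -1093.50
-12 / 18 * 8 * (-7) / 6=6.22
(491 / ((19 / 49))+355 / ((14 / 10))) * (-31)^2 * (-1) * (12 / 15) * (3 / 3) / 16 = -97127309 / 1330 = -73028.05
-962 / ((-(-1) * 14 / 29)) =-13949 / 7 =-1992.71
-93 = -93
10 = 10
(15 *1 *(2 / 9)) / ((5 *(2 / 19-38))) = -19 / 1080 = -0.02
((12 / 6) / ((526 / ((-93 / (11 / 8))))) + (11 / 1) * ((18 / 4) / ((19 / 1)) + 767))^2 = 860759572114891849 / 12085484356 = 71222596.20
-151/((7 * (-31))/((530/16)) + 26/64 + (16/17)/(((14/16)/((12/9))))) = 457131360/14260439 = 32.06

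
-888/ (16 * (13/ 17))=-1887/ 26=-72.58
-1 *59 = -59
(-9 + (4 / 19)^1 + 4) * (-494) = 2366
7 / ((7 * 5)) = 1 / 5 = 0.20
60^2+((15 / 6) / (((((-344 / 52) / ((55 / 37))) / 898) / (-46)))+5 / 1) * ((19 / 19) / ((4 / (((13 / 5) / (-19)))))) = 84821863 / 30229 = 2805.98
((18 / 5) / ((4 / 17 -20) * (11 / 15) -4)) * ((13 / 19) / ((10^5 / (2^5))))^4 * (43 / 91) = -4818021 / 22793647193908691406250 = -0.00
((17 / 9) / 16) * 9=17 / 16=1.06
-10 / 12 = -5 / 6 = -0.83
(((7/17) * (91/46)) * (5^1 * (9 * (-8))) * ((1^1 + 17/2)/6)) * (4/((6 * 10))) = -12103/391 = -30.95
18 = 18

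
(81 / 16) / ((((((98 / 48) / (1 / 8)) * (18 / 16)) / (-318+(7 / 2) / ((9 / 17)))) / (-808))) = 3396630 / 49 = 69318.98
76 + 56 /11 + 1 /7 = 81.23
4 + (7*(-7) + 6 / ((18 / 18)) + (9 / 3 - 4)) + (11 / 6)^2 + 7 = -1067 / 36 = -29.64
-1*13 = -13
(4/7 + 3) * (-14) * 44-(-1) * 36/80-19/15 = -132049/60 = -2200.82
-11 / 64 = -0.17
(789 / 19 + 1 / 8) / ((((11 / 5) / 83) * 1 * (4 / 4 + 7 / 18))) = 4729257 / 4180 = 1131.40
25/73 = 0.34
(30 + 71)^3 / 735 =1030301 / 735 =1401.77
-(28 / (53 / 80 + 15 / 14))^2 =-245862400 / 942841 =-260.77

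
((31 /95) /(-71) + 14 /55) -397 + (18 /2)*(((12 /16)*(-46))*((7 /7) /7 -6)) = 295392543 /207746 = 1421.89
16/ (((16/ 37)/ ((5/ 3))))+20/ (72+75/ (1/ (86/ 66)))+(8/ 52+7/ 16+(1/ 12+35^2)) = 499966749/ 388336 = 1287.46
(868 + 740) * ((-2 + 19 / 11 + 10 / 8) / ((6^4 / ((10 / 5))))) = 2881 / 1188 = 2.43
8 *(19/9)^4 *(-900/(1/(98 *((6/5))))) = -4086866560/243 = -16818380.91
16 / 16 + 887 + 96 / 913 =810840 / 913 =888.11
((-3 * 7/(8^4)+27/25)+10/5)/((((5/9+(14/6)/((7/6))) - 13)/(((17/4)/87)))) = -16058217/1116569600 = -0.01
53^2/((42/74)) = 103933/21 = 4949.19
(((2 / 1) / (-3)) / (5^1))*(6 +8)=-28 / 15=-1.87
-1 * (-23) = 23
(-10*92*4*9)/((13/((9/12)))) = -24840/13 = -1910.77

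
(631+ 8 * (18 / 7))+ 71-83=4477 / 7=639.57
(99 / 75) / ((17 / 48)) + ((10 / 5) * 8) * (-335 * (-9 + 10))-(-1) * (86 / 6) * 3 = -2258141 / 425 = -5313.27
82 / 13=6.31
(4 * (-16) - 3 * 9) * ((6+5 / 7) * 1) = -611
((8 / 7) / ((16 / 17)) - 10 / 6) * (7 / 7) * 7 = -19 / 6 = -3.17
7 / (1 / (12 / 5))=84 / 5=16.80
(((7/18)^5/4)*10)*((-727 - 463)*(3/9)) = -50000825/5668704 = -8.82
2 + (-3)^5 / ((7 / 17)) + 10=-4047 / 7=-578.14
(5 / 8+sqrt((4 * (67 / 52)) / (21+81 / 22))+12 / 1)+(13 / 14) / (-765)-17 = -187477 / 42840+sqrt(10404966) / 7059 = -3.92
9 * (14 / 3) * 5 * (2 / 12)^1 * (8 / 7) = 40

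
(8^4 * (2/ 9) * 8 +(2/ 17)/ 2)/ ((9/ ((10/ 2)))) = 5570605/ 1377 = 4045.46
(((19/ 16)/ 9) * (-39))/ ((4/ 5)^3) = -30875/ 3072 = -10.05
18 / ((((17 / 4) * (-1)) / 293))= -21096 / 17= -1240.94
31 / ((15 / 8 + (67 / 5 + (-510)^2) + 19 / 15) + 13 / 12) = 0.00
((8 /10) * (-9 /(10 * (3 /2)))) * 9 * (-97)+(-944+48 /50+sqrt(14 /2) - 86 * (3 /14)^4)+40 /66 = -331875515 /633864+sqrt(7) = -520.93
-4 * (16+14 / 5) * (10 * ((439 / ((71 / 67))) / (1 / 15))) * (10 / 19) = -3317786400 / 1349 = -2459441.36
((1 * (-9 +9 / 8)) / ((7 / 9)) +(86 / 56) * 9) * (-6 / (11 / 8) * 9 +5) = -78039 / 616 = -126.69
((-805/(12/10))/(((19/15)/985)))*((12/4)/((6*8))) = -19823125/608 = -32603.82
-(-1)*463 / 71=463 / 71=6.52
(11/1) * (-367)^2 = 1481579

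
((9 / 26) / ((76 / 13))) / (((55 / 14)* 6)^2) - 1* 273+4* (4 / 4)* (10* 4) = -113.00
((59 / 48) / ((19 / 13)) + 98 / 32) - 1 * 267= -29993 / 114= -263.10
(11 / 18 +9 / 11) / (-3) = -0.48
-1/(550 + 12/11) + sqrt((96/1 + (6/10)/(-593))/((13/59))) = 20.87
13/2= 6.50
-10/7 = -1.43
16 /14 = 8 /7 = 1.14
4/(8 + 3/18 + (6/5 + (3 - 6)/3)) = 120/251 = 0.48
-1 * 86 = -86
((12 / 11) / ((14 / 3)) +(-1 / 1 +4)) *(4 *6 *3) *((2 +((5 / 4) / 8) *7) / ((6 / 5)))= 33615 / 56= 600.27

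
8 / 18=4 / 9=0.44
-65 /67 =-0.97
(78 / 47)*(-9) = -14.94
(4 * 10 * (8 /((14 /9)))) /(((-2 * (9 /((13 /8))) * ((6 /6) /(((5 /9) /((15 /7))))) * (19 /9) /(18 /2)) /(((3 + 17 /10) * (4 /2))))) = -3666 /19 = -192.95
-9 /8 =-1.12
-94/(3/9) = -282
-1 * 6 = -6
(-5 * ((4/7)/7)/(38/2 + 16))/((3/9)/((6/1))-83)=72/512099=0.00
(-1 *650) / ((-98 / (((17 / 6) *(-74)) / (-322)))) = 204425 / 47334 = 4.32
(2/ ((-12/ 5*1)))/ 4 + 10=9.79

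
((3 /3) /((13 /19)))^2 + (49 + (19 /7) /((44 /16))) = 52.12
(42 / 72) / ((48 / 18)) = 7 / 32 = 0.22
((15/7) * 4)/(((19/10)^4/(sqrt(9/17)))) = 1800000 * sqrt(17)/15508199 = 0.48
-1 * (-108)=108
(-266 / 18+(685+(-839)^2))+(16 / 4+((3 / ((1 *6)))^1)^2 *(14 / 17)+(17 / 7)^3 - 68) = 73947293177 / 104958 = 704541.75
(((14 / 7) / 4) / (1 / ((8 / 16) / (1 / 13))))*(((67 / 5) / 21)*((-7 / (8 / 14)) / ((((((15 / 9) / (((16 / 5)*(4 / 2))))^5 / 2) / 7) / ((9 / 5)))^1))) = -130497342603264 / 244140625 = -534517.12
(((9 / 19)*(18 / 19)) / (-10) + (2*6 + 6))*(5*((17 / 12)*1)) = 183651 / 1444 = 127.18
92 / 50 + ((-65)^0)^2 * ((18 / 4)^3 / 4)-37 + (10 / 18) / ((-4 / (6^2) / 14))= -65903 / 800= -82.38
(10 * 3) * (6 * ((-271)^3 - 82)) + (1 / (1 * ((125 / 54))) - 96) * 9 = -447808450014 / 125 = -3582467600.11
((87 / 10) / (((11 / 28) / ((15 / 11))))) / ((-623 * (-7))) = 522 / 75383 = 0.01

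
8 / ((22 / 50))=200 / 11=18.18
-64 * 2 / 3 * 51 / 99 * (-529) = 1151104 / 99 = 11627.31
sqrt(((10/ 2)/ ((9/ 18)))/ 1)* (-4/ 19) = -4* sqrt(10)/ 19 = -0.67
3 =3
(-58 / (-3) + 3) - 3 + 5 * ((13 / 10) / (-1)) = 77 / 6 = 12.83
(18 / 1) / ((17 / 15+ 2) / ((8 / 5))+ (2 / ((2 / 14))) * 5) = 432 / 1727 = 0.25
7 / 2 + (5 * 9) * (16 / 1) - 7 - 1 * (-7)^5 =35047 / 2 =17523.50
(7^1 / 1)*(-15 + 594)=4053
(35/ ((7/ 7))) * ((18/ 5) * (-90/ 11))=-11340/ 11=-1030.91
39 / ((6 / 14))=91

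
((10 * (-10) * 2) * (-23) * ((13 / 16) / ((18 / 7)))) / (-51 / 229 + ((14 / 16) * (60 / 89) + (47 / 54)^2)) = 1292.29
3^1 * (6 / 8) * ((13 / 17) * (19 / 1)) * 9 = 20007 / 68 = 294.22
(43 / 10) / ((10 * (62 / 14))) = 0.10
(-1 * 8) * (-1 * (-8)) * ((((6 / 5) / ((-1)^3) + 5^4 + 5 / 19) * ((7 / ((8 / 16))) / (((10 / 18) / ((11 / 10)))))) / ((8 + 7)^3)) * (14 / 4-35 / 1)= 3067694784 / 296875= 10333.29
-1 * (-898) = 898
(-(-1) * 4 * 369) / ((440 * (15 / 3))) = 369 / 550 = 0.67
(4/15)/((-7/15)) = -4/7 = -0.57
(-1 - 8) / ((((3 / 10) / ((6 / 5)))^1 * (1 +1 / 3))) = -27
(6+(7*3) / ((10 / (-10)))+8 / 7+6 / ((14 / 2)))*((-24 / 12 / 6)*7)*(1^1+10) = 333.67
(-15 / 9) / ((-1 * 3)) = 5 / 9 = 0.56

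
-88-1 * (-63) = -25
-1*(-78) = 78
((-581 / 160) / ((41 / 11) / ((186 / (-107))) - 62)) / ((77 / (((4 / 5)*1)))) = 7719 / 13123900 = 0.00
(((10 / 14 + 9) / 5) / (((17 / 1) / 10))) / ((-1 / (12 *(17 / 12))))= -19.43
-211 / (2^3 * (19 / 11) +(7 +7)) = -2321 / 306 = -7.58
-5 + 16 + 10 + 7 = 28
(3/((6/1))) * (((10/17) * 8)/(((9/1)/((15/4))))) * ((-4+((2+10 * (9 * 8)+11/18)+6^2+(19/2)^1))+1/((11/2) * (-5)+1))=1071950/1431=749.09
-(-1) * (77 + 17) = 94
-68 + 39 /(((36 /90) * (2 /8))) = 322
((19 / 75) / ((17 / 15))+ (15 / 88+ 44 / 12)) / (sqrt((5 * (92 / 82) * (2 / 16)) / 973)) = 91121 * sqrt(4587695) / 1290300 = 151.26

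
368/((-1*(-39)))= 368/39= 9.44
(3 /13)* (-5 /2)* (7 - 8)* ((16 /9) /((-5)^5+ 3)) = -20 /60879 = -0.00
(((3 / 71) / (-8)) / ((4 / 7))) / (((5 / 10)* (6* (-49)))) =1 / 15904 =0.00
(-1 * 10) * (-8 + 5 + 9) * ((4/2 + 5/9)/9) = -460/27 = -17.04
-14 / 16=-7 / 8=-0.88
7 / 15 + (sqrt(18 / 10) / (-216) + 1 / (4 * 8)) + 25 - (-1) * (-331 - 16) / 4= -29401 / 480 - sqrt(5) / 360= -61.26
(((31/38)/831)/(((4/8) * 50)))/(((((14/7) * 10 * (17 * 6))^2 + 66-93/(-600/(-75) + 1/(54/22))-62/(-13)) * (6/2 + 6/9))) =91481/35549363952086050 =0.00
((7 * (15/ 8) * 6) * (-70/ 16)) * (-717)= 7904925/ 32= 247028.91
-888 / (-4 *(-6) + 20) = -222 / 11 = -20.18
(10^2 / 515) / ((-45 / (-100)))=400 / 927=0.43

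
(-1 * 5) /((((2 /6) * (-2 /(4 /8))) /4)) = 15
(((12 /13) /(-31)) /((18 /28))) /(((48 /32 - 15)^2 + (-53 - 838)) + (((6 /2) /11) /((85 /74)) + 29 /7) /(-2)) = 1466080 /22502407317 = 0.00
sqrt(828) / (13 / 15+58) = 90 *sqrt(23) / 883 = 0.49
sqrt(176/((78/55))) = 22 * sqrt(390)/39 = 11.14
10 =10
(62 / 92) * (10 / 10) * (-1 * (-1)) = 0.67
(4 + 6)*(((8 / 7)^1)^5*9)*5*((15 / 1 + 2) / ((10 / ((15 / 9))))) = 2485.82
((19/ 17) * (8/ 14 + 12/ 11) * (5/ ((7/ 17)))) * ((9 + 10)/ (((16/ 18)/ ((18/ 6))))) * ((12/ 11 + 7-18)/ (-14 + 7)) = 84993840/ 41503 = 2047.90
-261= -261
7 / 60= 0.12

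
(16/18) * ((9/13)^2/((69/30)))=720/3887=0.19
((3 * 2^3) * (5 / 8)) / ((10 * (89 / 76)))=114 / 89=1.28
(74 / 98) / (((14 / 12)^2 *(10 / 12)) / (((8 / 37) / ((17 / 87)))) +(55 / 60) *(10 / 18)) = 0.49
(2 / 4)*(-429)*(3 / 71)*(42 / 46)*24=-198.61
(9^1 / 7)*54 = 486 / 7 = 69.43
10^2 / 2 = 50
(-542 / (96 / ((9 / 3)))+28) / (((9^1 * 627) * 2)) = 59 / 60192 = 0.00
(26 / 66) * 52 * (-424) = -286624 / 33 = -8685.58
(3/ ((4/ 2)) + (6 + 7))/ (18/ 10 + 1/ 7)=1015/ 136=7.46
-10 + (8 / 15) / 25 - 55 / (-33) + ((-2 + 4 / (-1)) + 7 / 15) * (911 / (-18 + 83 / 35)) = 64456376 / 205125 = 314.23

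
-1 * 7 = -7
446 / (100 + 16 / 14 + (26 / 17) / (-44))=5236 / 1187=4.41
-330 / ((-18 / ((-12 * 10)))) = -2200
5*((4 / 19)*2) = 40 / 19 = 2.11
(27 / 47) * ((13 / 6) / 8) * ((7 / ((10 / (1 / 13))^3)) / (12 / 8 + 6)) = 21 / 317720000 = 0.00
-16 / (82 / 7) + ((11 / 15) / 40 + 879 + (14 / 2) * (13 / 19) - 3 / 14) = 2886472483 / 3271800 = 882.23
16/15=1.07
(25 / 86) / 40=5 / 688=0.01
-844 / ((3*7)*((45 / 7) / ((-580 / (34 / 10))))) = 489520 / 459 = 1066.49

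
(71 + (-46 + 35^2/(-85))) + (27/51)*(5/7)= 1305/119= 10.97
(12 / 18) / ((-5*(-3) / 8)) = 16 / 45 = 0.36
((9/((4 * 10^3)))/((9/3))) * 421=1263/4000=0.32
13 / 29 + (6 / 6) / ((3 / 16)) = 503 / 87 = 5.78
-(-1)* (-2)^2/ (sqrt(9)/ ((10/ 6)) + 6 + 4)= 20/ 59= 0.34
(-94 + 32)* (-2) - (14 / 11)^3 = 162300 / 1331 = 121.94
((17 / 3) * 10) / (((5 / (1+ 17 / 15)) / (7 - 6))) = 1088 / 45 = 24.18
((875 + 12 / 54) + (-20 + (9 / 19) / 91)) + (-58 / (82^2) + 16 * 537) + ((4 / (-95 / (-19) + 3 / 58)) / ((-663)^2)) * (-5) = 544061507754886543 / 57589595381682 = 9447.22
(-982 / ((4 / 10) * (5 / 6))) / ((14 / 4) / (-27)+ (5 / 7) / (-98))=21516.49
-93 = -93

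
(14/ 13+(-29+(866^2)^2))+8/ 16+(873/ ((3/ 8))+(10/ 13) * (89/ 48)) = 175479409322257/ 312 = 562434004238.00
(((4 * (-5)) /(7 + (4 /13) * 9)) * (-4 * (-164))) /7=-170560 /889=-191.86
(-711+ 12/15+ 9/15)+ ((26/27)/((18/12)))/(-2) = -287518/405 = -709.92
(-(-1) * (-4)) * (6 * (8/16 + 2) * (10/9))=-200/3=-66.67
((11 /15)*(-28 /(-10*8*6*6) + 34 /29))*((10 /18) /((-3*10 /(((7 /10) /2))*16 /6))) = -1900591 /902016000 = -0.00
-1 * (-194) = 194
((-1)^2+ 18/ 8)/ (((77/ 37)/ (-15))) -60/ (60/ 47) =-70.43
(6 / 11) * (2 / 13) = 12 / 143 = 0.08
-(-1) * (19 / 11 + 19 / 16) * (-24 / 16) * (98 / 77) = -10773 / 1936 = -5.56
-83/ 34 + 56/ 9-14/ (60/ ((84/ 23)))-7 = -143263/ 35190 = -4.07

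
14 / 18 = 7 / 9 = 0.78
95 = 95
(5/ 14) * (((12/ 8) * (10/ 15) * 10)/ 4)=25/ 28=0.89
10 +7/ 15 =157/ 15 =10.47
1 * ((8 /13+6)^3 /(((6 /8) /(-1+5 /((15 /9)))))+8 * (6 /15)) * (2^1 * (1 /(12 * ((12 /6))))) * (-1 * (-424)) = 2708055776 /98865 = 27391.45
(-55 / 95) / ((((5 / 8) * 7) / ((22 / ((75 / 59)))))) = -114224 / 49875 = -2.29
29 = 29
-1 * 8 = -8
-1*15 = -15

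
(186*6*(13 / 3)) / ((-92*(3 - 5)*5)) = 1209 / 230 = 5.26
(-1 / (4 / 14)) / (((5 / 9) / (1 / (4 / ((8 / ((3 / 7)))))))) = -147 / 5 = -29.40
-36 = -36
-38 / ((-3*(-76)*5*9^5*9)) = -1 / 15943230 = -0.00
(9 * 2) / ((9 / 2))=4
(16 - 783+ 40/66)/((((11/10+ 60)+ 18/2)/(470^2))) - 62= -55869253246/23133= -2415132.20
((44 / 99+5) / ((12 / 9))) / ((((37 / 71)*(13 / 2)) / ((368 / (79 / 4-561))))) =-2560544 / 3124095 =-0.82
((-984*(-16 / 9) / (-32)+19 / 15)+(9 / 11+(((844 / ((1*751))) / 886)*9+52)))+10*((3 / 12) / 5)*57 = 1022117983 / 36596230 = 27.93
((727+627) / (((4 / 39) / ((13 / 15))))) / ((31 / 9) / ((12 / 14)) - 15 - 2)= -3089151 / 3505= -881.36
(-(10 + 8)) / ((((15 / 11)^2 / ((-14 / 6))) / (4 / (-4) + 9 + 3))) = 18634 / 75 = 248.45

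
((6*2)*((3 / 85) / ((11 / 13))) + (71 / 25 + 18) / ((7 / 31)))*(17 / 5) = 3036617 / 9625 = 315.49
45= 45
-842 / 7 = -120.29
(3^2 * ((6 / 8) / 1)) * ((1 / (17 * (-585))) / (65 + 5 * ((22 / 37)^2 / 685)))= -0.00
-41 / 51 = -0.80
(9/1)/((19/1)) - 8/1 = -7.53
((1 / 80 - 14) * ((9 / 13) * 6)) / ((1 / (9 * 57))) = -15499269 / 520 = -29806.29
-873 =-873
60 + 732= 792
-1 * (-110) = 110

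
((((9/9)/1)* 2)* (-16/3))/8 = -4/3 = -1.33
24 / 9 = 8 / 3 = 2.67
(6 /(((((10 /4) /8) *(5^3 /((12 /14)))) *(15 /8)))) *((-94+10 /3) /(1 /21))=-417792 /3125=-133.69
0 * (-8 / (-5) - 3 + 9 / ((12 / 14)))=0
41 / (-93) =-0.44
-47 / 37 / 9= -0.14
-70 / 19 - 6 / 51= -1228 / 323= -3.80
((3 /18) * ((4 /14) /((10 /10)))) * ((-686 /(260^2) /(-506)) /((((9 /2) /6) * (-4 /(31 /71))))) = -1519 /10928689200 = -0.00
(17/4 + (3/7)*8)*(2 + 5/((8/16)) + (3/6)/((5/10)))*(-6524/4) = -651235/4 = -162808.75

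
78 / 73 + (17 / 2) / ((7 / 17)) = 22189 / 1022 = 21.71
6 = 6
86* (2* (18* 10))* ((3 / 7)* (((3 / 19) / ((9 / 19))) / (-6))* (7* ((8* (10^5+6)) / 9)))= -1376082560 / 3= -458694186.67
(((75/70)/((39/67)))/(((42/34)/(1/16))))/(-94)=-5695/5748288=-0.00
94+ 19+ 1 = 114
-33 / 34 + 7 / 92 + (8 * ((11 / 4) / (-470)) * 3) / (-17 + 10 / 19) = -0.89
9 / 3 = 3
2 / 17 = 0.12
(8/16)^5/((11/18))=0.05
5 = 5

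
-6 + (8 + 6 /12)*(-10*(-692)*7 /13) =411662 /13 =31666.31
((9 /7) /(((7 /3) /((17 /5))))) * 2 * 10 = 1836 /49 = 37.47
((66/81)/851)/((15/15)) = 0.00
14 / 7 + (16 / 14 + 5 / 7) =27 / 7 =3.86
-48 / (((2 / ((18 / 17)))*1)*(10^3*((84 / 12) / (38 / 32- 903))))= 389583 / 119000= 3.27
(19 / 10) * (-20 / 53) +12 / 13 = 142 / 689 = 0.21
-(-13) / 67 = 13 / 67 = 0.19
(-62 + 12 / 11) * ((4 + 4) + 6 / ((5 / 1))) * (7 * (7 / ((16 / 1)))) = -75509 / 44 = -1716.11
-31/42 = -0.74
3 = 3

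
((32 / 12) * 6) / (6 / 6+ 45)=8 / 23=0.35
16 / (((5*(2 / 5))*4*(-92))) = -1 / 46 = -0.02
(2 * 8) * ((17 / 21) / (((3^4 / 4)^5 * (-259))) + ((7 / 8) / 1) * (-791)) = -210014205834128414 / 18964620357039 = -11074.00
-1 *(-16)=16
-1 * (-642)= 642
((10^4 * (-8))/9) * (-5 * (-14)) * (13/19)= -72800000/171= -425730.99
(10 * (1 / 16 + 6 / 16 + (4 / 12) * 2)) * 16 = 530 / 3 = 176.67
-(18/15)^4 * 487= -631152/625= -1009.84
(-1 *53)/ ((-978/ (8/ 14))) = 106/ 3423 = 0.03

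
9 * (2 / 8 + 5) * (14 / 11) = 1323 / 22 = 60.14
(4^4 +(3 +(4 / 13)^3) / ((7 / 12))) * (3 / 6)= 2008442 / 15379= 130.60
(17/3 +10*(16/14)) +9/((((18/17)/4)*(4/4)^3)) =1073/21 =51.10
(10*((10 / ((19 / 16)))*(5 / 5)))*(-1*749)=-1198400 / 19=-63073.68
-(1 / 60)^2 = -1 / 3600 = -0.00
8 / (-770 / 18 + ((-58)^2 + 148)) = 72 / 31223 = 0.00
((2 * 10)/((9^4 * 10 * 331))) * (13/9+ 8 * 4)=602/19545219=0.00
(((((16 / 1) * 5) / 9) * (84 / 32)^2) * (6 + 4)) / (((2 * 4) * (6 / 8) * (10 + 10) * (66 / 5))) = 1225 / 3168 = 0.39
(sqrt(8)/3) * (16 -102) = -172 * sqrt(2)/3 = -81.08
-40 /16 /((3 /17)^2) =-1445 /18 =-80.28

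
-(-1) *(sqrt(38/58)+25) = 25.81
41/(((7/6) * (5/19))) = 4674/35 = 133.54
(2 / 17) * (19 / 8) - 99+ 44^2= 124935 / 68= 1837.28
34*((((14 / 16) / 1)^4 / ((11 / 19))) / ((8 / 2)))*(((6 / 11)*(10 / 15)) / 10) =775523 / 2478080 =0.31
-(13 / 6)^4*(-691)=19735651 / 1296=15228.13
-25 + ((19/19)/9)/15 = -3374/135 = -24.99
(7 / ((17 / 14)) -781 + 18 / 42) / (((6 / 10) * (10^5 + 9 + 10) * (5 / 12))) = -368808 / 11902261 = -0.03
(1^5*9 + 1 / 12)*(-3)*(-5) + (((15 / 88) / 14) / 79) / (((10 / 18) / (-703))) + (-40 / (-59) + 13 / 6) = 2392831391 / 17227056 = 138.90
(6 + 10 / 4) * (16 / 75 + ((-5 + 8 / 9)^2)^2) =797113289 / 328050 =2429.85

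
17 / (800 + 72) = 17 / 872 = 0.02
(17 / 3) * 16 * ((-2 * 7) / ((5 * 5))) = -3808 / 75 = -50.77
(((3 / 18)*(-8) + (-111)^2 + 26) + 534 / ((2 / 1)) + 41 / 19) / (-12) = -719045 / 684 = -1051.24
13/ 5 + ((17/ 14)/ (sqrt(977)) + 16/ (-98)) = 17*sqrt(977)/ 13678 + 597/ 245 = 2.48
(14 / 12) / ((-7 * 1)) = -1 / 6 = -0.17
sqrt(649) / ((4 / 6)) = 3 * sqrt(649) / 2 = 38.21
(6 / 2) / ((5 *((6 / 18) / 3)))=27 / 5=5.40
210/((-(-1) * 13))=210/13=16.15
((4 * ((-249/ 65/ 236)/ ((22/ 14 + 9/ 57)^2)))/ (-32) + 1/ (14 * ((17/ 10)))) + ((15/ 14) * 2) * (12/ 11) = 2889713812907/ 1213983056000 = 2.38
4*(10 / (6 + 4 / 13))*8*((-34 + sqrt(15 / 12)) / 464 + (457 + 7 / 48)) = 65*sqrt(5) / 1189 + 82711850 / 3567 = 23188.19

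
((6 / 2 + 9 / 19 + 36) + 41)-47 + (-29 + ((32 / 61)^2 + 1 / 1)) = 406440 / 70699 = 5.75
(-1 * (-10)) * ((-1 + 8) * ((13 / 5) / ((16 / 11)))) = 1001 / 8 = 125.12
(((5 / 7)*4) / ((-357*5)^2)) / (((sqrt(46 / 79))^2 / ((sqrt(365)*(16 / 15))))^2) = 116631808 / 106187320575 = 0.00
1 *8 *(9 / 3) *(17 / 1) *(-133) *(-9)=488376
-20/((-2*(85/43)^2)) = 3698/1445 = 2.56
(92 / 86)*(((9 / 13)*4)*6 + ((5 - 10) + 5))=9936 / 559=17.77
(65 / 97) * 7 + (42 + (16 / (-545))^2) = 1345251057 / 28811425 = 46.69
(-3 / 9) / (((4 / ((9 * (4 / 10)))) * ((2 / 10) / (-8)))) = 12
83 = 83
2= 2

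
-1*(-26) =26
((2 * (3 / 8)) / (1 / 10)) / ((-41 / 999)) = -14985 / 82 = -182.74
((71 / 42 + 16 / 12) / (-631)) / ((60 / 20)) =-127 / 79506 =-0.00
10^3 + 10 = 1010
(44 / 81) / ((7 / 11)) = 484 / 567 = 0.85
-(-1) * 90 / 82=45 / 41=1.10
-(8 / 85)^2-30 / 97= -222958 / 700825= -0.32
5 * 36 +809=989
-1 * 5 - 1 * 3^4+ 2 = -84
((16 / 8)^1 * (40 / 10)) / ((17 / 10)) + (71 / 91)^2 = 748177 / 140777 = 5.31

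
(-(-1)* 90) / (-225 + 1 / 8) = -720 / 1799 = -0.40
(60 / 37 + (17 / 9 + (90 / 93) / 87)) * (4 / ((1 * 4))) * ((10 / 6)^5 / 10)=658913125 / 145492362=4.53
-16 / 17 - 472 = -8040 / 17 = -472.94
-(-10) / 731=10 / 731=0.01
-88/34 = -44/17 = -2.59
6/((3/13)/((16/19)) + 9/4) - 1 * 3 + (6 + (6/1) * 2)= 3041/175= 17.38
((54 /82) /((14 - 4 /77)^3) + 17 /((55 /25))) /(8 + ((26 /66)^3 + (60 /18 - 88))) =-522413794488861 /5178868559413816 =-0.10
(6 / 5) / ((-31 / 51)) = -306 / 155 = -1.97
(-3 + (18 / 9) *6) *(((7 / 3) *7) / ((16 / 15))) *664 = 183015 / 2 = 91507.50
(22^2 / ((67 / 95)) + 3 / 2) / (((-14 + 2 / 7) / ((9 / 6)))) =-645127 / 8576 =-75.22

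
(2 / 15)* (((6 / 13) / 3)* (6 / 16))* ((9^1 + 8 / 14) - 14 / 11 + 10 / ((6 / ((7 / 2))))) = 6529 / 60060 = 0.11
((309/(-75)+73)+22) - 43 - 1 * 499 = -11278/25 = -451.12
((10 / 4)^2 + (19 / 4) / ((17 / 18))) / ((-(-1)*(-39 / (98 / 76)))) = -2891 / 7752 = -0.37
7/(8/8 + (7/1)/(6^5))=6.99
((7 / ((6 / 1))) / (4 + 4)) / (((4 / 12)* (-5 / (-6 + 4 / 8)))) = 77 / 160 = 0.48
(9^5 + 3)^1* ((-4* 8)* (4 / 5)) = -7558656 / 5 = -1511731.20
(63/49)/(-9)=-1/7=-0.14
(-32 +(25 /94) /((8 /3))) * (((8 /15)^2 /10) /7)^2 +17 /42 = 336639469 /832781250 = 0.40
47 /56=0.84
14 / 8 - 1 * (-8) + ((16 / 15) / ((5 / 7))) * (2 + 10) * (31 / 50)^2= 1039903 / 62500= 16.64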